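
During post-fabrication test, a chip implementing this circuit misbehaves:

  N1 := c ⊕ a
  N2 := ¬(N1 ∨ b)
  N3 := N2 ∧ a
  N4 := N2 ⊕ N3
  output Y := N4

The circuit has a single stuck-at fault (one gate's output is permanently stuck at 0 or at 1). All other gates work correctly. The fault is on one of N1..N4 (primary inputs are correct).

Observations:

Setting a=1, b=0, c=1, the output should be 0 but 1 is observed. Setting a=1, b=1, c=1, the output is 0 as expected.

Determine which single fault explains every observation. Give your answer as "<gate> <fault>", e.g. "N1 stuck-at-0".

N3 stuck-at-0

Fault-free values for test 1 (a=1, b=0, c=1): N1=0, N2=1, N3=1, N4=0, giving Y=0. Observed 1.
Test 1: faults giving observed 1 are {N3 stuck-at-0, N4 stuck-at-1}.
Test 2 (a=1, b=1, c=1): fault-free N1=0, N2=0, N3=0, N4=0 → 0; observed 0. Eliminates N4 stuck-at-1.
Only N3 stuck-at-0 is consistent with every test.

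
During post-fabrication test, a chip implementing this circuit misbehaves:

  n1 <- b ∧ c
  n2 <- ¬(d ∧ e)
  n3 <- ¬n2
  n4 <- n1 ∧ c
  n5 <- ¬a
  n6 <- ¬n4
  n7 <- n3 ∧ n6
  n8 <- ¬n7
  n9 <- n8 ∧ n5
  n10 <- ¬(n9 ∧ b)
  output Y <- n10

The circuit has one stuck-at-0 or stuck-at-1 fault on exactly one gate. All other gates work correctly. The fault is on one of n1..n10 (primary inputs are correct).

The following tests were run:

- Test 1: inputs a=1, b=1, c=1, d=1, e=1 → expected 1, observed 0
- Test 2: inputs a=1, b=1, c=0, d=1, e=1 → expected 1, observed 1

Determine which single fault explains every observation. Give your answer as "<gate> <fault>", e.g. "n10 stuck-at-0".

Fault-free values for test 1 (a=1, b=1, c=1, d=1, e=1): n1=1, n2=0, n3=1, n4=1, n5=0, n6=0, n7=0, n8=1, n9=0, n10=1, giving Y=1. Observed 0.
Test 1: faults giving observed 0 are {n5 stuck-at-1, n9 stuck-at-1, n10 stuck-at-0}.
Test 2 (a=1, b=1, c=0, d=1, e=1): fault-free n1=0, n2=0, n3=1, n4=0, n5=0, n6=1, n7=1, n8=0, n9=0, n10=1 → 1; observed 1. Eliminates n9 stuck-at-1, n10 stuck-at-0.
Only n5 stuck-at-1 is consistent with every test.

n5 stuck-at-1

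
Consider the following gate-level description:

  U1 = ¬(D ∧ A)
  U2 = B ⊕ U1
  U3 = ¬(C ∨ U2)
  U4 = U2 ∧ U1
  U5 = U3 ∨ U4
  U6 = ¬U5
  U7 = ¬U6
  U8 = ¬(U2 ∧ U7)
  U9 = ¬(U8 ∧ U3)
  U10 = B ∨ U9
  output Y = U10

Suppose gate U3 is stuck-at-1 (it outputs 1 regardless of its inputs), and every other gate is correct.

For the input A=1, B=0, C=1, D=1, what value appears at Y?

Propagate with U3 forced: U1=0, U2=0, U3=1 [stuck-at-1], U4=0, U5=1, U6=0, U7=1, U8=1, U9=0, U10=0.
So Y = 0. (Without the fault it would be 1.)

0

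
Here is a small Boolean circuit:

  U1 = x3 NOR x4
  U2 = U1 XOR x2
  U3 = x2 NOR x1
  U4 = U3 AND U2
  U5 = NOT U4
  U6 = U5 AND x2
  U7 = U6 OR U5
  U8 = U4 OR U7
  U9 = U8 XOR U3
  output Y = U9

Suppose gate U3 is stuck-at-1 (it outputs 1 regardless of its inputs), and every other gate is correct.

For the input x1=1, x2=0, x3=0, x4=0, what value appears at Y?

Propagate with U3 forced: U1=1, U2=1, U3=1 [stuck-at-1], U4=1, U5=0, U6=0, U7=0, U8=1, U9=0.
So Y = 0. (Without the fault it would be 1.)

0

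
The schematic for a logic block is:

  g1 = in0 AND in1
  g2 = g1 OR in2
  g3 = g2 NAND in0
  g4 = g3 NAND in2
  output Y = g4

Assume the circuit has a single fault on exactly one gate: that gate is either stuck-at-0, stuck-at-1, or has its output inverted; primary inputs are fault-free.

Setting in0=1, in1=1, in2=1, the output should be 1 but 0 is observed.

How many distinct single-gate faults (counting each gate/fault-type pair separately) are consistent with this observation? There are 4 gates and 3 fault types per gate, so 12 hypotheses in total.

6

Fault-free: g1=1, g2=1, g3=0, g4=1 → 1. Observed 0.
  g1 stuck-at-0: output 1 ✗
  g1 stuck-at-1: output 1 ✗
  g1 inverted output: output 1 ✗
  g2 stuck-at-0: output 0 ✓
  g2 stuck-at-1: output 1 ✗
  g2 inverted output: output 0 ✓
  g3 stuck-at-0: output 1 ✗
  g3 stuck-at-1: output 0 ✓
  g3 inverted output: output 0 ✓
  g4 stuck-at-0: output 0 ✓
  g4 stuck-at-1: output 1 ✗
  g4 inverted output: output 0 ✓
Consistent faults: {g2 stuck-at-0, g2 inverted output, g3 stuck-at-1, g3 inverted output, g4 stuck-at-0, g4 inverted output} — 6 in all.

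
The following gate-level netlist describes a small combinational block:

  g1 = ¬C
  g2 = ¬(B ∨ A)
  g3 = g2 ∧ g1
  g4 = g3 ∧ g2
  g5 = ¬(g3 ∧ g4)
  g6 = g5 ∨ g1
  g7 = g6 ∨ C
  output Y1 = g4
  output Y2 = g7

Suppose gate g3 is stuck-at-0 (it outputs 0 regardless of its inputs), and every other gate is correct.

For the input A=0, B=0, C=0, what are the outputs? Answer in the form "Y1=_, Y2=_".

Propagate with g3 forced: g1=1, g2=1, g3=0 [stuck-at-0], g4=0, g5=1, g6=1, g7=1.
So the outputs are Y1=0, Y2=1. (Without the fault they would be Y1=1, Y2=1.)

Y1=0, Y2=1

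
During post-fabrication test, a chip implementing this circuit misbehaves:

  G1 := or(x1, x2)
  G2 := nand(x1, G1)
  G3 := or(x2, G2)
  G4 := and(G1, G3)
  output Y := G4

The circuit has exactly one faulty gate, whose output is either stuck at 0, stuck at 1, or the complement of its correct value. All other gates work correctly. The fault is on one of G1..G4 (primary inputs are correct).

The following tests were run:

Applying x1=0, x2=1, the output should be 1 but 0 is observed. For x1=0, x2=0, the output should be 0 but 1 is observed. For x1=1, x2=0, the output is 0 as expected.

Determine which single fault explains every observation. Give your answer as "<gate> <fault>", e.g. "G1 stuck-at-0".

Fault-free values for test 1 (x1=0, x2=1): G1=1, G2=1, G3=1, G4=1, giving Y=1. Observed 0.
Test 1: faults giving observed 0 are {G1 stuck-at-0, G1 inverted output, G3 stuck-at-0, G3 inverted output, G4 stuck-at-0, G4 inverted output}.
Test 2 (x1=0, x2=0): fault-free G1=0, G2=1, G3=1, G4=0 → 0; observed 1. Eliminates G1 stuck-at-0, G3 stuck-at-0, G3 inverted output, G4 stuck-at-0.
Test 3 (x1=1, x2=0): fault-free G1=1, G2=0, G3=0, G4=0 → 0; observed 0. Eliminates G4 inverted output.
Only G1 inverted output is consistent with every test.

G1 inverted output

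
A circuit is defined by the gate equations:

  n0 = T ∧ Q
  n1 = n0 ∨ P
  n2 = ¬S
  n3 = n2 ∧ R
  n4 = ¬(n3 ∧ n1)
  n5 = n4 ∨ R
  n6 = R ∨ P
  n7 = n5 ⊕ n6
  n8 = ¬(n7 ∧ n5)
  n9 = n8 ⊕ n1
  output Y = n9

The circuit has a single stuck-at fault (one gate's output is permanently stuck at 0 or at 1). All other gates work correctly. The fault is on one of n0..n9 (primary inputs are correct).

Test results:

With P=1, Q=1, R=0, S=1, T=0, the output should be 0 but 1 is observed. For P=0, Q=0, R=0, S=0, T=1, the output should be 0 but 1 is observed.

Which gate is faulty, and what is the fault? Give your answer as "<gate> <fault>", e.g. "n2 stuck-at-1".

n9 stuck-at-1

Fault-free values for test 1 (P=1, Q=1, R=0, S=1, T=0): n0=0, n1=1, n2=0, n3=0, n4=1, n5=1, n6=1, n7=0, n8=1, n9=0, giving Y=0. Observed 1.
Test 1: faults giving observed 1 are {n1 stuck-at-0, n6 stuck-at-0, n7 stuck-at-1, n8 stuck-at-0, n9 stuck-at-1}.
Test 2 (P=0, Q=0, R=0, S=0, T=1): fault-free n0=0, n1=0, n2=1, n3=0, n4=1, n5=1, n6=0, n7=1, n8=0, n9=0 → 0; observed 1. Eliminates n1 stuck-at-0, n6 stuck-at-0, n7 stuck-at-1, n8 stuck-at-0.
Only n9 stuck-at-1 is consistent with every test.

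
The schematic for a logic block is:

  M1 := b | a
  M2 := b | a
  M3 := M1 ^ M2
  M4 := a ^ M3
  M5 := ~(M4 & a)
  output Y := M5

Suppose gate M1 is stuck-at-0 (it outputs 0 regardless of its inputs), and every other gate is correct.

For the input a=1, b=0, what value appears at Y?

Propagate with M1 forced: M1=0 [stuck-at-0], M2=1, M3=1, M4=0, M5=1.
So Y = 1. (Without the fault it would be 0.)

1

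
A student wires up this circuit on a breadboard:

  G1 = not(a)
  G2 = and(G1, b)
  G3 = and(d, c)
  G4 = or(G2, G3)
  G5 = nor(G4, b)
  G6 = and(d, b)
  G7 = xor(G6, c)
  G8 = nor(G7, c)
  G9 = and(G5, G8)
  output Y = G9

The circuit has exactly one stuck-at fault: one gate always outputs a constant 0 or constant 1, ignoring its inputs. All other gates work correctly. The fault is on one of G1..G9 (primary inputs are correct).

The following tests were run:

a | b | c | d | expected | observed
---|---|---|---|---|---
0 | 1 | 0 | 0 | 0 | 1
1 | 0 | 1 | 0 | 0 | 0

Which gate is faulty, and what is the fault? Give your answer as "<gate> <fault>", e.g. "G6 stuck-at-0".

Fault-free values for test 1 (a=0, b=1, c=0, d=0): G1=1, G2=1, G3=0, G4=1, G5=0, G6=0, G7=0, G8=1, G9=0, giving Y=0. Observed 1.
Test 1: faults giving observed 1 are {G5 stuck-at-1, G9 stuck-at-1}.
Test 2 (a=1, b=0, c=1, d=0): fault-free G1=0, G2=0, G3=0, G4=0, G5=1, G6=0, G7=1, G8=0, G9=0 → 0; observed 0. Eliminates G9 stuck-at-1.
Only G5 stuck-at-1 is consistent with every test.

G5 stuck-at-1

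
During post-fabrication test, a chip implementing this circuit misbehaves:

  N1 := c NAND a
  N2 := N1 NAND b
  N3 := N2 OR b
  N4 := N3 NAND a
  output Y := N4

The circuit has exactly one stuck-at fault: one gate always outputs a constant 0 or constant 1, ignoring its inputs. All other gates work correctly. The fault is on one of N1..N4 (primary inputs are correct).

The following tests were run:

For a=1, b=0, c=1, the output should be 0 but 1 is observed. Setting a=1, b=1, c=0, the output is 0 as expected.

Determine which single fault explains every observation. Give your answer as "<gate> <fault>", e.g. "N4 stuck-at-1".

N2 stuck-at-0

Fault-free values for test 1 (a=1, b=0, c=1): N1=0, N2=1, N3=1, N4=0, giving Y=0. Observed 1.
Test 1: faults giving observed 1 are {N2 stuck-at-0, N3 stuck-at-0, N4 stuck-at-1}.
Test 2 (a=1, b=1, c=0): fault-free N1=1, N2=0, N3=1, N4=0 → 0; observed 0. Eliminates N3 stuck-at-0, N4 stuck-at-1.
Only N2 stuck-at-0 is consistent with every test.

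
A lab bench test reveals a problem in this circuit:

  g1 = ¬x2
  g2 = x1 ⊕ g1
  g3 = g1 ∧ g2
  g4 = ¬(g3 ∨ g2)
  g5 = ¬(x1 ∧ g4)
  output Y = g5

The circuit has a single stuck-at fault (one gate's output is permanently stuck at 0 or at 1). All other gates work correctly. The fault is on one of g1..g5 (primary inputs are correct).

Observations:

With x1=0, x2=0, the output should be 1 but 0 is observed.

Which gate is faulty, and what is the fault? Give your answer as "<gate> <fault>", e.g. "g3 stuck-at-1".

Fault-free values for test 1 (x1=0, x2=0): g1=1, g2=1, g3=1, g4=0, g5=1, giving Y=1. Observed 0.
Test 1: faults giving observed 0 are {g5 stuck-at-0}.
Only g5 stuck-at-0 is consistent with every test.

g5 stuck-at-0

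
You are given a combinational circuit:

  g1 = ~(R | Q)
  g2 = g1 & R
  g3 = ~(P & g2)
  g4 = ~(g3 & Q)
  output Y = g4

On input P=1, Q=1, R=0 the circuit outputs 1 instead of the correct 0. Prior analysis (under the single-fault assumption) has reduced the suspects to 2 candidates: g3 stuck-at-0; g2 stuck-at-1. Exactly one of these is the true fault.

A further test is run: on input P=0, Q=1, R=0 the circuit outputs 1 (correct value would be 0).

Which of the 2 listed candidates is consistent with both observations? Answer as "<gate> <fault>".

g3 stuck-at-0

Evaluate each candidate on input P=0, Q=1, R=0:
  g3 stuck-at-0: g1=0, g2=0, g3=0 [stuck-at-0], g4=1 → 1 — matches
  g2 stuck-at-1: g1=0, g2=1 [stuck-at-1], g3=1, g4=0 → 0 — eliminated
Only g3 stuck-at-0 reproduces the observed 1.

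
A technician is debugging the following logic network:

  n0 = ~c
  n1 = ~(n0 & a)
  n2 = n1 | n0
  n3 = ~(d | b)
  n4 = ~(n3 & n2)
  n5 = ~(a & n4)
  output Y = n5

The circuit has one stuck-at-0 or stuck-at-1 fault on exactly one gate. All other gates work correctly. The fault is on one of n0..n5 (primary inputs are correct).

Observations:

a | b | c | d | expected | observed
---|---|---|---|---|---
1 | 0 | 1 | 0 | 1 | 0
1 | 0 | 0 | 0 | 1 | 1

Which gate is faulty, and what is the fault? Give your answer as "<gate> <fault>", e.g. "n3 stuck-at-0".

Fault-free values for test 1 (a=1, b=0, c=1, d=0): n0=0, n1=1, n2=1, n3=1, n4=0, n5=1, giving Y=1. Observed 0.
Test 1: faults giving observed 0 are {n1 stuck-at-0, n2 stuck-at-0, n3 stuck-at-0, n4 stuck-at-1, n5 stuck-at-0}.
Test 2 (a=1, b=0, c=0, d=0): fault-free n0=1, n1=0, n2=1, n3=1, n4=0, n5=1 → 1; observed 1. Eliminates n2 stuck-at-0, n3 stuck-at-0, n4 stuck-at-1, n5 stuck-at-0.
Only n1 stuck-at-0 is consistent with every test.

n1 stuck-at-0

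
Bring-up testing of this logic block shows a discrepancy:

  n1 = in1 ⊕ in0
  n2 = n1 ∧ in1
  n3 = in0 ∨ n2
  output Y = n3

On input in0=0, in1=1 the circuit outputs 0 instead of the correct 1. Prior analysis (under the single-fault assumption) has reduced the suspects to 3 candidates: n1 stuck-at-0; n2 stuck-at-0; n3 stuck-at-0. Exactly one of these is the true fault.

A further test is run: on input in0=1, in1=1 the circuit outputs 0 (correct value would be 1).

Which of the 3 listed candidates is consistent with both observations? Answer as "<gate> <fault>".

Evaluate each candidate on input in0=1, in1=1:
  n1 stuck-at-0: n1=0 [stuck-at-0], n2=0, n3=1 → 1 — eliminated
  n2 stuck-at-0: n1=0, n2=0 [stuck-at-0], n3=1 → 1 — eliminated
  n3 stuck-at-0: n1=0, n2=0, n3=0 [stuck-at-0] → 0 — matches
Only n3 stuck-at-0 reproduces the observed 0.

n3 stuck-at-0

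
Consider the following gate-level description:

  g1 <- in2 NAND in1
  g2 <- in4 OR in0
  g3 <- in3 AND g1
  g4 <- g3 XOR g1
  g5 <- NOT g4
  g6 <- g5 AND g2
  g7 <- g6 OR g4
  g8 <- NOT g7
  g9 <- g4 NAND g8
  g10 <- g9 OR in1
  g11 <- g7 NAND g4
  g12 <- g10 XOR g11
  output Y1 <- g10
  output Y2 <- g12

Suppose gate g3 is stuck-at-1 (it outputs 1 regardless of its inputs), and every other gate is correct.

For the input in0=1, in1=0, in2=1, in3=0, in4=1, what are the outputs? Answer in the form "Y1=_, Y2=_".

Y1=1, Y2=0

Propagate with g3 forced: g1=1, g2=1, g3=1 [stuck-at-1], g4=0, g5=1, g6=1, g7=1, g8=0, g9=1, g10=1, g11=1, g12=0.
So the outputs are Y1=1, Y2=0. (Without the fault they would be Y1=1, Y2=1.)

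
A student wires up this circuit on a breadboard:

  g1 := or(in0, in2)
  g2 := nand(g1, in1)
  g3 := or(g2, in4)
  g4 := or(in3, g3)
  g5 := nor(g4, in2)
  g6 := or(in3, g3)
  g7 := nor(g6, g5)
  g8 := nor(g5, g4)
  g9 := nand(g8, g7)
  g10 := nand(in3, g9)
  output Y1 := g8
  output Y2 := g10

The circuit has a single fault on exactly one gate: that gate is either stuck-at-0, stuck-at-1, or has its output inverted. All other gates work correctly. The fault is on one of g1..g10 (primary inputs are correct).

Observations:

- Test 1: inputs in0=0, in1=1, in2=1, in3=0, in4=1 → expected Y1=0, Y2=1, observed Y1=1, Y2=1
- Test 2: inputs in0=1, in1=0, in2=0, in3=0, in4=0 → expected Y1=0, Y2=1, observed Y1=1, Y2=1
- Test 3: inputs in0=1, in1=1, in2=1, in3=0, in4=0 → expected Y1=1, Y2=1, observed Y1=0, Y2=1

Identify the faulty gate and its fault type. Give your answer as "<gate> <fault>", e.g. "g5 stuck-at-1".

g8 inverted output

Fault-free values for test 1 (in0=0, in1=1, in2=1, in3=0, in4=1): g1=1, g2=0, g3=1, g4=1, g5=0, g6=1, g7=0, g8=0, g9=1, g10=1, giving Y1=0, Y2=1. Observed Y1=1, Y2=1.
Test 1: faults giving observed Y1=1, Y2=1 are {g3 stuck-at-0, g3 inverted output, g4 stuck-at-0, g4 inverted output, g8 stuck-at-1, g8 inverted output}.
Test 2 (in0=1, in1=0, in2=0, in3=0, in4=0): fault-free g1=1, g2=1, g3=1, g4=1, g5=0, g6=1, g7=0, g8=0, g9=1, g10=1 → Y1=0, Y2=1; observed Y1=1, Y2=1. Eliminates g3 stuck-at-0, g3 inverted output, g4 stuck-at-0, g4 inverted output.
Test 3 (in0=1, in1=1, in2=1, in3=0, in4=0): fault-free g1=1, g2=0, g3=0, g4=0, g5=0, g6=0, g7=1, g8=1, g9=0, g10=1 → Y1=1, Y2=1; observed Y1=0, Y2=1. Eliminates g8 stuck-at-1.
Only g8 inverted output is consistent with every test.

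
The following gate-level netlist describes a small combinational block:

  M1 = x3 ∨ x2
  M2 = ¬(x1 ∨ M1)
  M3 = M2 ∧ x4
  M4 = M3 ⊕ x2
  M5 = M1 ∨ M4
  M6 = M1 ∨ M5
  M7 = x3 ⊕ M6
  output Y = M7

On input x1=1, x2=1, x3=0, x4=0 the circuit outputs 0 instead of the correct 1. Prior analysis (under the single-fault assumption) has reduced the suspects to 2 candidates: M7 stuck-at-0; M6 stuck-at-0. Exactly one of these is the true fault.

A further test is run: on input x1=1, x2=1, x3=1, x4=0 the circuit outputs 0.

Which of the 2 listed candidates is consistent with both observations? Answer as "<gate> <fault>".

Evaluate each candidate on input x1=1, x2=1, x3=1, x4=0:
  M7 stuck-at-0: M1=1, M2=0, M3=0, M4=1, M5=1, M6=1, M7=0 [stuck-at-0] → 0 — matches
  M6 stuck-at-0: M1=1, M2=0, M3=0, M4=1, M5=1, M6=0 [stuck-at-0], M7=1 → 1 — eliminated
Only M7 stuck-at-0 reproduces the observed 0.

M7 stuck-at-0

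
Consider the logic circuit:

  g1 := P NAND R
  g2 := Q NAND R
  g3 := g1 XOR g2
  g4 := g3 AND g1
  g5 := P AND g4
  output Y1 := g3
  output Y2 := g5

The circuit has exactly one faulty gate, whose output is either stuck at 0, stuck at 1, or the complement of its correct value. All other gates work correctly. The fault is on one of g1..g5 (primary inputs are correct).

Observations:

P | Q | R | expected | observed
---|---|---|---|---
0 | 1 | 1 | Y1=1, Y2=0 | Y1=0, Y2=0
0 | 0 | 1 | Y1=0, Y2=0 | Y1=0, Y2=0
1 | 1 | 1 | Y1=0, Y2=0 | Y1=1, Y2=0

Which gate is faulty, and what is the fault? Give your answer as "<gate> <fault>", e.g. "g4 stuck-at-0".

Fault-free values for test 1 (P=0, Q=1, R=1): g1=1, g2=0, g3=1, g4=1, g5=0, giving Y1=1, Y2=0. Observed Y1=0, Y2=0.
Test 1: faults giving observed Y1=0, Y2=0 are {g1 stuck-at-0, g1 inverted output, g2 stuck-at-1, g2 inverted output, g3 stuck-at-0, g3 inverted output}.
Test 2 (P=0, Q=0, R=1): fault-free g1=1, g2=1, g3=0, g4=0, g5=0 → Y1=0, Y2=0; observed Y1=0, Y2=0. Eliminates g1 stuck-at-0, g1 inverted output, g2 inverted output, g3 inverted output.
Test 3 (P=1, Q=1, R=1): fault-free g1=0, g2=0, g3=0, g4=0, g5=0 → Y1=0, Y2=0; observed Y1=1, Y2=0. Eliminates g3 stuck-at-0.
Only g2 stuck-at-1 is consistent with every test.

g2 stuck-at-1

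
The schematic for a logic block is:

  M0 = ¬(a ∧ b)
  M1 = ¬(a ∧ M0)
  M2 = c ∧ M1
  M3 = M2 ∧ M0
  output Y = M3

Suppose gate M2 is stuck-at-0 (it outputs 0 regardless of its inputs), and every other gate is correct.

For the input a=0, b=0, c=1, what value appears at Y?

Propagate with M2 forced: M0=1, M1=1, M2=0 [stuck-at-0], M3=0.
So Y = 0. (Without the fault it would be 1.)

0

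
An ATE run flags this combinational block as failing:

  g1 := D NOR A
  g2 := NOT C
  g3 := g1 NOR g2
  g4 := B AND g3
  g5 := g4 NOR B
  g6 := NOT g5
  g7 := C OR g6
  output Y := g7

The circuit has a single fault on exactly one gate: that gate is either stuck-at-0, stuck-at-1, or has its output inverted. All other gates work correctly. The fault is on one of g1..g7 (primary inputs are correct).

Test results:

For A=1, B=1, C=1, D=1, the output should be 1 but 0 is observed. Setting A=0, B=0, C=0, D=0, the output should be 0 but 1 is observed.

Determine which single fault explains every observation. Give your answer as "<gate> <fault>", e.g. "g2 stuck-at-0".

g7 inverted output

Fault-free values for test 1 (A=1, B=1, C=1, D=1): g1=0, g2=0, g3=1, g4=1, g5=0, g6=1, g7=1, giving Y=1. Observed 0.
Test 1: faults giving observed 0 are {g7 stuck-at-0, g7 inverted output}.
Test 2 (A=0, B=0, C=0, D=0): fault-free g1=1, g2=1, g3=0, g4=0, g5=1, g6=0, g7=0 → 0; observed 1. Eliminates g7 stuck-at-0.
Only g7 inverted output is consistent with every test.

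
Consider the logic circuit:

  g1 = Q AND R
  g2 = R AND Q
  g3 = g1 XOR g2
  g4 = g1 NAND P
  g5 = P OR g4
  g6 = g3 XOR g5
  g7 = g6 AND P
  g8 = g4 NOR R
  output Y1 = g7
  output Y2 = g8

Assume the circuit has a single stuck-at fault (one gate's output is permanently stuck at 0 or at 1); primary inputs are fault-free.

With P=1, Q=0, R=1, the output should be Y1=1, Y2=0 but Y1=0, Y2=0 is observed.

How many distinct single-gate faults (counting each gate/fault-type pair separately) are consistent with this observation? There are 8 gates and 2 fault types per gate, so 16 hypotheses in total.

Fault-free: g1=0, g2=0, g3=0, g4=1, g5=1, g6=1, g7=1, g8=0 → Y1=1, Y2=0. Observed Y1=0, Y2=0.
  g1: stuck-at-1 ✓; others ✗
  g2: stuck-at-1 ✓; others ✗
  g3: stuck-at-1 ✓; others ✗
  g4: none of the 2 fault types match ✗
  g5: stuck-at-0 ✓; others ✗
  g6: stuck-at-0 ✓; others ✗
  g7: stuck-at-0 ✓; others ✗
  g8: none of the 2 fault types match ✗
Consistent faults: {g1 stuck-at-1, g2 stuck-at-1, g3 stuck-at-1, g5 stuck-at-0, g6 stuck-at-0, g7 stuck-at-0} — 6 in all.

6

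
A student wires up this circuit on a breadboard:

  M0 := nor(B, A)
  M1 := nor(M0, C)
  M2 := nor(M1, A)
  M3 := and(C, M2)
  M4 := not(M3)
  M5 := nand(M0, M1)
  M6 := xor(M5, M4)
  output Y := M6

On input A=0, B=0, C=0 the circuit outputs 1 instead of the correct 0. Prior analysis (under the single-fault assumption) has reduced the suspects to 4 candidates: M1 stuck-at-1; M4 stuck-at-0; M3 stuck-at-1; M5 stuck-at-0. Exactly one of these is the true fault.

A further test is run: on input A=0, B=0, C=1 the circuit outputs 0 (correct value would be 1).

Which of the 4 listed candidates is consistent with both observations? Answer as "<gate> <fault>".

M5 stuck-at-0

Evaluate each candidate on input A=0, B=0, C=1:
  M1 stuck-at-1: M0=1, M1=1 [stuck-at-1], M2=0, M3=0, M4=1, M5=0, M6=1 → 1 — eliminated
  M4 stuck-at-0: M0=1, M1=0, M2=1, M3=1, M4=0 [stuck-at-0], M5=1, M6=1 → 1 — eliminated
  M3 stuck-at-1: M0=1, M1=0, M2=1, M3=1 [stuck-at-1], M4=0, M5=1, M6=1 → 1 — eliminated
  M5 stuck-at-0: M0=1, M1=0, M2=1, M3=1, M4=0, M5=0 [stuck-at-0], M6=0 → 0 — matches
Only M5 stuck-at-0 reproduces the observed 0.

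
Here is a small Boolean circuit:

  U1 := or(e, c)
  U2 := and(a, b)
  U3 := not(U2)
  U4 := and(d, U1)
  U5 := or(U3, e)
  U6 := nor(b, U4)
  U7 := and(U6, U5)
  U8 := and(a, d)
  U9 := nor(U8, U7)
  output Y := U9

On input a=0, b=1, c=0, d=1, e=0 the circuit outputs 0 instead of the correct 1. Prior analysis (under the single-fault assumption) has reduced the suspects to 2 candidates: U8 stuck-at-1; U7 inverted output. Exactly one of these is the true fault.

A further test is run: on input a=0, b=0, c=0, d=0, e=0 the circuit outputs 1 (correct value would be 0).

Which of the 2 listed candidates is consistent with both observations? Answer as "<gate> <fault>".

Evaluate each candidate on input a=0, b=0, c=0, d=0, e=0:
  U8 stuck-at-1: U1=0, U2=0, U3=1, U4=0, U5=1, U6=1, U7=1, U8=1 [stuck-at-1], U9=0 → 0 — eliminated
  U7 inverted output: U1=0, U2=0, U3=1, U4=0, U5=1, U6=1, U7=0 [inverted output], U8=0, U9=1 → 1 — matches
Only U7 inverted output reproduces the observed 1.

U7 inverted output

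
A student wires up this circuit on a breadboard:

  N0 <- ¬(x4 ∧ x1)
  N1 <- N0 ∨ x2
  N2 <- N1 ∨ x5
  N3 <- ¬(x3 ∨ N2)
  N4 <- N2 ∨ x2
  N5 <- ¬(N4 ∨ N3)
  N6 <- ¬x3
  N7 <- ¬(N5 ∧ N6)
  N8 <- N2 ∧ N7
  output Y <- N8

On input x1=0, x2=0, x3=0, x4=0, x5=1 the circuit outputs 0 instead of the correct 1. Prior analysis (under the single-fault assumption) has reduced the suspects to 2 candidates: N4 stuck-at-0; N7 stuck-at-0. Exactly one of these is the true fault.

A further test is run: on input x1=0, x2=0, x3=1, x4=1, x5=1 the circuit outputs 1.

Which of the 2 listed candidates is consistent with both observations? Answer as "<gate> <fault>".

N4 stuck-at-0

Evaluate each candidate on input x1=0, x2=0, x3=1, x4=1, x5=1:
  N4 stuck-at-0: N0=1, N1=1, N2=1, N3=0, N4=0 [stuck-at-0], N5=1, N6=0, N7=1, N8=1 → 1 — matches
  N7 stuck-at-0: N0=1, N1=1, N2=1, N3=0, N4=1, N5=0, N6=0, N7=0 [stuck-at-0], N8=0 → 0 — eliminated
Only N4 stuck-at-0 reproduces the observed 1.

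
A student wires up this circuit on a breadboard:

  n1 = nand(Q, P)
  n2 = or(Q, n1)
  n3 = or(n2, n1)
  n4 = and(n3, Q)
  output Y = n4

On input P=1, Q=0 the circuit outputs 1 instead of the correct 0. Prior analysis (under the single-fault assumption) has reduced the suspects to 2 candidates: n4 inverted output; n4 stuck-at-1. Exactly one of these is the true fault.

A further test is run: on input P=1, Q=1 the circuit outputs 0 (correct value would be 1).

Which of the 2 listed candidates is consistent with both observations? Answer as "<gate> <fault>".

n4 inverted output

Evaluate each candidate on input P=1, Q=1:
  n4 inverted output: n1=0, n2=1, n3=1, n4=0 [inverted output] → 0 — matches
  n4 stuck-at-1: n1=0, n2=1, n3=1, n4=1 [stuck-at-1] → 1 — eliminated
Only n4 inverted output reproduces the observed 0.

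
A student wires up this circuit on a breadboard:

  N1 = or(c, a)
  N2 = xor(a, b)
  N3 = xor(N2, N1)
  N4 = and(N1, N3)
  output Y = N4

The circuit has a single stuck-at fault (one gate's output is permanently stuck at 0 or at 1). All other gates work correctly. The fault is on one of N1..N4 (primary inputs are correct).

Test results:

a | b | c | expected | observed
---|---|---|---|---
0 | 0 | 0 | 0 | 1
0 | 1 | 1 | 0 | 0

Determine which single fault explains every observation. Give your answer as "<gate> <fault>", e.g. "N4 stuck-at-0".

Fault-free values for test 1 (a=0, b=0, c=0): N1=0, N2=0, N3=0, N4=0, giving Y=0. Observed 1.
Test 1: faults giving observed 1 are {N1 stuck-at-1, N4 stuck-at-1}.
Test 2 (a=0, b=1, c=1): fault-free N1=1, N2=1, N3=0, N4=0 → 0; observed 0. Eliminates N4 stuck-at-1.
Only N1 stuck-at-1 is consistent with every test.

N1 stuck-at-1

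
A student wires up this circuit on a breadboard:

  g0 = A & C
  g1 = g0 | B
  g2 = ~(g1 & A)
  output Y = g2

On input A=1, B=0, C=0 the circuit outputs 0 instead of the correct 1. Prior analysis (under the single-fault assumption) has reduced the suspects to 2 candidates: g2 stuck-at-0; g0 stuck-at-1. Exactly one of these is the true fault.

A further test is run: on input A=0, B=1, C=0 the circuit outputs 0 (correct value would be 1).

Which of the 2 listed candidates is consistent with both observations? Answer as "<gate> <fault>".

Evaluate each candidate on input A=0, B=1, C=0:
  g2 stuck-at-0: g0=0, g1=1, g2=0 [stuck-at-0] → 0 — matches
  g0 stuck-at-1: g0=1 [stuck-at-1], g1=1, g2=1 → 1 — eliminated
Only g2 stuck-at-0 reproduces the observed 0.

g2 stuck-at-0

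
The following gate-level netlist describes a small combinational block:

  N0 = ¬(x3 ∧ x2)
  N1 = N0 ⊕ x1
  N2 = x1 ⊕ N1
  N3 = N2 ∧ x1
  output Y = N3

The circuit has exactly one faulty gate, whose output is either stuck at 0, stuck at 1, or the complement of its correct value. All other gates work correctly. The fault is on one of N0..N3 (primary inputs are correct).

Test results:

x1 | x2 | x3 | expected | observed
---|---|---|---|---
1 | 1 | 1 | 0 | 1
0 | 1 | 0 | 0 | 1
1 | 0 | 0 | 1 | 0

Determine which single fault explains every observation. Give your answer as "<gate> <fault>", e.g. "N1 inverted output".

Fault-free values for test 1 (x1=1, x2=1, x3=1): N0=0, N1=1, N2=0, N3=0, giving Y=0. Observed 1.
Test 1: faults giving observed 1 are {N0 stuck-at-1, N0 inverted output, N1 stuck-at-0, N1 inverted output, N2 stuck-at-1, N2 inverted output, N3 stuck-at-1, N3 inverted output}.
Test 2 (x1=0, x2=1, x3=0): fault-free N0=1, N1=1, N2=1, N3=0 → 0; observed 1. Eliminates N0 stuck-at-1, N0 inverted output, N1 stuck-at-0, N1 inverted output, N2 stuck-at-1, N2 inverted output.
Test 3 (x1=1, x2=0, x3=0): fault-free N0=1, N1=0, N2=1, N3=1 → 1; observed 0. Eliminates N3 stuck-at-1.
Only N3 inverted output is consistent with every test.

N3 inverted output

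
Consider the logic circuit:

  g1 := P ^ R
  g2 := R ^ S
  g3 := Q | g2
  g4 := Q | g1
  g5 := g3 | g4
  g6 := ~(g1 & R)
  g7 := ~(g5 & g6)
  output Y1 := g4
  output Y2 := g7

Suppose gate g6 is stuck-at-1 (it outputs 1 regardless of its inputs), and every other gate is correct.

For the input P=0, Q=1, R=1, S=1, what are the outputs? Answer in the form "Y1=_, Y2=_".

Y1=1, Y2=0

Propagate with g6 forced: g1=1, g2=0, g3=1, g4=1, g5=1, g6=1 [stuck-at-1], g7=0.
So the outputs are Y1=1, Y2=0. (Without the fault they would be Y1=1, Y2=1.)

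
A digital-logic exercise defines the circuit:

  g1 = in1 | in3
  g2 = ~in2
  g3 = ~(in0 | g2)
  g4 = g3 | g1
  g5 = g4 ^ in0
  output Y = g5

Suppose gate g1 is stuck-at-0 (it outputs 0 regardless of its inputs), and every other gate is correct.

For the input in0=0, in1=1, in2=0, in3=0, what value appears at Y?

Propagate with g1 forced: g1=0 [stuck-at-0], g2=1, g3=0, g4=0, g5=0.
So Y = 0. (Without the fault it would be 1.)

0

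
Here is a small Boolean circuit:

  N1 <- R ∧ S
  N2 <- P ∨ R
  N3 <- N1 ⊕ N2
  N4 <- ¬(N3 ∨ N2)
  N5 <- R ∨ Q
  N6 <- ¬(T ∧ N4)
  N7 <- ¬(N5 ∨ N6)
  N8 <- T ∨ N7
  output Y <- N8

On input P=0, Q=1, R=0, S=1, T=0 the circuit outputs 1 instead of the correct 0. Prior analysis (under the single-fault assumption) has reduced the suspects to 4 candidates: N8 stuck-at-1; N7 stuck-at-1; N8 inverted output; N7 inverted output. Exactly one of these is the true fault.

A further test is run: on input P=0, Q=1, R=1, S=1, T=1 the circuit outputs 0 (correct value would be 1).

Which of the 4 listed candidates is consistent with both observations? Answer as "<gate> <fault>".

N8 inverted output

Evaluate each candidate on input P=0, Q=1, R=1, S=1, T=1:
  N8 stuck-at-1: N1=1, N2=1, N3=0, N4=0, N5=1, N6=1, N7=0, N8=1 [stuck-at-1] → 1 — eliminated
  N7 stuck-at-1: N1=1, N2=1, N3=0, N4=0, N5=1, N6=1, N7=1 [stuck-at-1], N8=1 → 1 — eliminated
  N8 inverted output: N1=1, N2=1, N3=0, N4=0, N5=1, N6=1, N7=0, N8=0 [inverted output] → 0 — matches
  N7 inverted output: N1=1, N2=1, N3=0, N4=0, N5=1, N6=1, N7=1 [inverted output], N8=1 → 1 — eliminated
Only N8 inverted output reproduces the observed 0.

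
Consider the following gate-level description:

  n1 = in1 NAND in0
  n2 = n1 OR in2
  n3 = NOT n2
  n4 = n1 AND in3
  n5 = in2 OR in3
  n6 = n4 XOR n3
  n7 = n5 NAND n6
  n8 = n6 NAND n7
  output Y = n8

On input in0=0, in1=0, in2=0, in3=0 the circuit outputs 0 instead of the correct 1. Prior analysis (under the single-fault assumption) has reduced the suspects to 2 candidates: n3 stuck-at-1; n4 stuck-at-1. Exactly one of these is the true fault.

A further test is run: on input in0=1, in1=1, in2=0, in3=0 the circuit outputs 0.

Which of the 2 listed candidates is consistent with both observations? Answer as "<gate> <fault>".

n3 stuck-at-1

Evaluate each candidate on input in0=1, in1=1, in2=0, in3=0:
  n3 stuck-at-1: n1=0, n2=0, n3=1 [stuck-at-1], n4=0, n5=0, n6=1, n7=1, n8=0 → 0 — matches
  n4 stuck-at-1: n1=0, n2=0, n3=1, n4=1 [stuck-at-1], n5=0, n6=0, n7=1, n8=1 → 1 — eliminated
Only n3 stuck-at-1 reproduces the observed 0.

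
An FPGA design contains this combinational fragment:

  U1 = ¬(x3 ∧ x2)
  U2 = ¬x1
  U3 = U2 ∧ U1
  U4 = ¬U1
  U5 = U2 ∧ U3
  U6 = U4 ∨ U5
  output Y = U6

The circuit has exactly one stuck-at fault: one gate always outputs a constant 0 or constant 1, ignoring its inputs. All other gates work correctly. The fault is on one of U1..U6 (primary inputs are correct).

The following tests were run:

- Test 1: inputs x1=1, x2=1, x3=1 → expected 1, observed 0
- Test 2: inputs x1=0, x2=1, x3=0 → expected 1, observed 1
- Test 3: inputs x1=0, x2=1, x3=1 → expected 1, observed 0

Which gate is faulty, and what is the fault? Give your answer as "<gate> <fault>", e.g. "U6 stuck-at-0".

U4 stuck-at-0

Fault-free values for test 1 (x1=1, x2=1, x3=1): U1=0, U2=0, U3=0, U4=1, U5=0, U6=1, giving Y=1. Observed 0.
Test 1: faults giving observed 0 are {U1 stuck-at-1, U4 stuck-at-0, U6 stuck-at-0}.
Test 2 (x1=0, x2=1, x3=0): fault-free U1=1, U2=1, U3=1, U4=0, U5=1, U6=1 → 1; observed 1. Eliminates U6 stuck-at-0.
Test 3 (x1=0, x2=1, x3=1): fault-free U1=0, U2=1, U3=0, U4=1, U5=0, U6=1 → 1; observed 0. Eliminates U1 stuck-at-1.
Only U4 stuck-at-0 is consistent with every test.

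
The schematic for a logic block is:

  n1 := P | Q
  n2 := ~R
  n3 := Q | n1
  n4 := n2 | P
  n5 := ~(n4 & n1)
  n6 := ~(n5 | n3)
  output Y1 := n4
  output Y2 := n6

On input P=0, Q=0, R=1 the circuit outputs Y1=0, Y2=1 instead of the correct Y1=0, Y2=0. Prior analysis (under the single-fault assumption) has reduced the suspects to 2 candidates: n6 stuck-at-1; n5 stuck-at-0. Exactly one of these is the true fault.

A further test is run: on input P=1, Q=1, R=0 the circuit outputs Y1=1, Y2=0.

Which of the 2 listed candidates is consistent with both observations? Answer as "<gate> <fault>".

n5 stuck-at-0

Evaluate each candidate on input P=1, Q=1, R=0:
  n6 stuck-at-1: n1=1, n2=1, n3=1, n4=1, n5=0, n6=1 [stuck-at-1] → Y1=1, Y2=1 — eliminated
  n5 stuck-at-0: n1=1, n2=1, n3=1, n4=1, n5=0 [stuck-at-0], n6=0 → Y1=1, Y2=0 — matches
Only n5 stuck-at-0 reproduces the observed Y1=1, Y2=0.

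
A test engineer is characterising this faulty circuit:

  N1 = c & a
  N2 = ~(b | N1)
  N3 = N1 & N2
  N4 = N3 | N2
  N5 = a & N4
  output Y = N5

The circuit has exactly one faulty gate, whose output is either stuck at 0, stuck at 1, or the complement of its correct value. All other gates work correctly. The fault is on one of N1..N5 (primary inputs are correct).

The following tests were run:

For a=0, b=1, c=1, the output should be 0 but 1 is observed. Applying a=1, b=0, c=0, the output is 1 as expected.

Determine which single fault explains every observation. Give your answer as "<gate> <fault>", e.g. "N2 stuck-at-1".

Fault-free values for test 1 (a=0, b=1, c=1): N1=0, N2=0, N3=0, N4=0, N5=0, giving Y=0. Observed 1.
Test 1: faults giving observed 1 are {N5 stuck-at-1, N5 inverted output}.
Test 2 (a=1, b=0, c=0): fault-free N1=0, N2=1, N3=0, N4=1, N5=1 → 1; observed 1. Eliminates N5 inverted output.
Only N5 stuck-at-1 is consistent with every test.

N5 stuck-at-1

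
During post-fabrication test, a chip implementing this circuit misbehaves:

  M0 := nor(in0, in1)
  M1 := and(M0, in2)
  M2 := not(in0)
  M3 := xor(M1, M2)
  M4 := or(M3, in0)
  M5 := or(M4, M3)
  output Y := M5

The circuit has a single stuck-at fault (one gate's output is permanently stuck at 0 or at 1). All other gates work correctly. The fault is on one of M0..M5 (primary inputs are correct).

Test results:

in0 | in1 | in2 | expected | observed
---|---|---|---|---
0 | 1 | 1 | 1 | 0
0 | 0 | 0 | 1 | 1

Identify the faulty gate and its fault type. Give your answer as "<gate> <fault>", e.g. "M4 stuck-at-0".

M0 stuck-at-1

Fault-free values for test 1 (in0=0, in1=1, in2=1): M0=0, M1=0, M2=1, M3=1, M4=1, M5=1, giving Y=1. Observed 0.
Test 1: faults giving observed 0 are {M0 stuck-at-1, M1 stuck-at-1, M2 stuck-at-0, M3 stuck-at-0, M5 stuck-at-0}.
Test 2 (in0=0, in1=0, in2=0): fault-free M0=1, M1=0, M2=1, M3=1, M4=1, M5=1 → 1; observed 1. Eliminates M1 stuck-at-1, M2 stuck-at-0, M3 stuck-at-0, M5 stuck-at-0.
Only M0 stuck-at-1 is consistent with every test.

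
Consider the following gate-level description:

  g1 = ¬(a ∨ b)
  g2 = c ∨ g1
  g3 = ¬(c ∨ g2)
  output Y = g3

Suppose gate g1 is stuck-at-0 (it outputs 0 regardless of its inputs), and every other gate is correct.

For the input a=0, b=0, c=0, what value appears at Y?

Propagate with g1 forced: g1=0 [stuck-at-0], g2=0, g3=1.
So Y = 1. (Without the fault it would be 0.)

1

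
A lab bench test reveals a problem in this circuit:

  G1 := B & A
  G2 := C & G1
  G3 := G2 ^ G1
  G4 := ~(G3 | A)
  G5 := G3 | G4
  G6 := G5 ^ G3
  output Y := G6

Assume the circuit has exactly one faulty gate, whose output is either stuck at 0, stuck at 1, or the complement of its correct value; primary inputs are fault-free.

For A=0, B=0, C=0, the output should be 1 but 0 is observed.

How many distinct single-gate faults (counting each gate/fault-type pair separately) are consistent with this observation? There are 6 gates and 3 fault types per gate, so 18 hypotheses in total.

Fault-free: G1=0, G2=0, G3=0, G4=1, G5=1, G6=1 → 1. Observed 0.
  G1: stuck-at-1, inverted output ✓; others ✗
  G2: stuck-at-1, inverted output ✓; others ✗
  G3: stuck-at-1, inverted output ✓; others ✗
  G4: stuck-at-0, inverted output ✓; others ✗
  G5: stuck-at-0, inverted output ✓; others ✗
  G6: stuck-at-0, inverted output ✓; others ✗
Consistent faults: {G1 stuck-at-1, G1 inverted output, G2 stuck-at-1, G2 inverted output, G3 stuck-at-1, G3 inverted output, G4 stuck-at-0, G4 inverted output, G5 stuck-at-0, G5 inverted output, G6 stuck-at-0, G6 inverted output} — 12 in all.

12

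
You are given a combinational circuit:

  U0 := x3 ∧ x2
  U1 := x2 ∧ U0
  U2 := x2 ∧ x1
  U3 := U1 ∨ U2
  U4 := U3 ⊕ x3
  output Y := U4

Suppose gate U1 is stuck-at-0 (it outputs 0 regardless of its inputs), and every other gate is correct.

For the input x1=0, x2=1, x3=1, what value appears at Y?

1

Propagate with U1 forced: U0=1, U1=0 [stuck-at-0], U2=0, U3=0, U4=1.
So Y = 1. (Without the fault it would be 0.)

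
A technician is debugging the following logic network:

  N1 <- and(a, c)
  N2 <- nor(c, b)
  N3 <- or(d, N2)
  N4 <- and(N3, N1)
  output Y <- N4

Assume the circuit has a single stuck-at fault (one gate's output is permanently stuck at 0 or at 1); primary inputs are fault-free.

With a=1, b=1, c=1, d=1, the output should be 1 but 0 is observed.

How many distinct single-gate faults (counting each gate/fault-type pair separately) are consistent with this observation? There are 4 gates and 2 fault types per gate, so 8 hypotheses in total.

3

Fault-free: N1=1, N2=0, N3=1, N4=1 → 1. Observed 0.
  N1 stuck-at-0: output 0 ✓
  N1 stuck-at-1: output 1 ✗
  N2 stuck-at-0: output 1 ✗
  N2 stuck-at-1: output 1 ✗
  N3 stuck-at-0: output 0 ✓
  N3 stuck-at-1: output 1 ✗
  N4 stuck-at-0: output 0 ✓
  N4 stuck-at-1: output 1 ✗
Consistent faults: {N1 stuck-at-0, N3 stuck-at-0, N4 stuck-at-0} — 3 in all.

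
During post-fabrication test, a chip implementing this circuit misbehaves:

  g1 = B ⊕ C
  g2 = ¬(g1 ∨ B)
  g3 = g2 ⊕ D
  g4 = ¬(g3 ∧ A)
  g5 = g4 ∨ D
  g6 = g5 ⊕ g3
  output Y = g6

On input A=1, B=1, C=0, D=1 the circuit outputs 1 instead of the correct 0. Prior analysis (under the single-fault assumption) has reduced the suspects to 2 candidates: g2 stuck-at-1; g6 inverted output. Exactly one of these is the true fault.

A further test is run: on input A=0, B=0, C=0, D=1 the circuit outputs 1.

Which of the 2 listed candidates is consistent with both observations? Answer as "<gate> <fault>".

g2 stuck-at-1

Evaluate each candidate on input A=0, B=0, C=0, D=1:
  g2 stuck-at-1: g1=0, g2=1 [stuck-at-1], g3=0, g4=1, g5=1, g6=1 → 1 — matches
  g6 inverted output: g1=0, g2=1, g3=0, g4=1, g5=1, g6=0 [inverted output] → 0 — eliminated
Only g2 stuck-at-1 reproduces the observed 1.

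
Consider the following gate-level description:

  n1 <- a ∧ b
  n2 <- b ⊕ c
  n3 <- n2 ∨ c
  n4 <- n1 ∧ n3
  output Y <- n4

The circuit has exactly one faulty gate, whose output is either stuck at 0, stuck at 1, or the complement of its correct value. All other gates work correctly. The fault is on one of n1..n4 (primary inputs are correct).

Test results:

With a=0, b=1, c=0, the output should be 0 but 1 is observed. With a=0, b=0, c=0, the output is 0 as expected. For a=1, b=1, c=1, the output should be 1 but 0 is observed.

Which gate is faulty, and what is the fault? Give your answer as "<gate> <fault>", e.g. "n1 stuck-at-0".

n1 inverted output

Fault-free values for test 1 (a=0, b=1, c=0): n1=0, n2=1, n3=1, n4=0, giving Y=0. Observed 1.
Test 1: faults giving observed 1 are {n1 stuck-at-1, n1 inverted output, n4 stuck-at-1, n4 inverted output}.
Test 2 (a=0, b=0, c=0): fault-free n1=0, n2=0, n3=0, n4=0 → 0; observed 0. Eliminates n4 stuck-at-1, n4 inverted output.
Test 3 (a=1, b=1, c=1): fault-free n1=1, n2=0, n3=1, n4=1 → 1; observed 0. Eliminates n1 stuck-at-1.
Only n1 inverted output is consistent with every test.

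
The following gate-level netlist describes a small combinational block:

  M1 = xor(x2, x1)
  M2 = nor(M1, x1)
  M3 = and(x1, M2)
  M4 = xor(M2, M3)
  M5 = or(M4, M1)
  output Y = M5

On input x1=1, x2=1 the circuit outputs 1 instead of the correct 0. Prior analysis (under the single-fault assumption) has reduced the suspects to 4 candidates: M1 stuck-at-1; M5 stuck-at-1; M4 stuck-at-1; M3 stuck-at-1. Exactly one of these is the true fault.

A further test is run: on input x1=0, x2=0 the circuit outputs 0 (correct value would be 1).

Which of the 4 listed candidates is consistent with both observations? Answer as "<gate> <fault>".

M3 stuck-at-1

Evaluate each candidate on input x1=0, x2=0:
  M1 stuck-at-1: M1=1 [stuck-at-1], M2=0, M3=0, M4=0, M5=1 → 1 — eliminated
  M5 stuck-at-1: M1=0, M2=1, M3=0, M4=1, M5=1 [stuck-at-1] → 1 — eliminated
  M4 stuck-at-1: M1=0, M2=1, M3=0, M4=1 [stuck-at-1], M5=1 → 1 — eliminated
  M3 stuck-at-1: M1=0, M2=1, M3=1 [stuck-at-1], M4=0, M5=0 → 0 — matches
Only M3 stuck-at-1 reproduces the observed 0.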